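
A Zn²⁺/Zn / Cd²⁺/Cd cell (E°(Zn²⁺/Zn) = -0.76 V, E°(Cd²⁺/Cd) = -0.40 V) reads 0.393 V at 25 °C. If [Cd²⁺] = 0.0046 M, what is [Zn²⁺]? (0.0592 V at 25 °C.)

From the Nernst equation, log Q = n(E° − E)/0.0592 = 2(0.36 − 0.393)/0.0592 = -1.115, so Q = 0.0768.
With Q = [Zn²⁺]/[Cd²⁺] and the known concentrations, [Zn²⁺] in the numerator gives [Zn²⁺] = 3.5 × 10^-4 M.

3.5 × 10^-4 M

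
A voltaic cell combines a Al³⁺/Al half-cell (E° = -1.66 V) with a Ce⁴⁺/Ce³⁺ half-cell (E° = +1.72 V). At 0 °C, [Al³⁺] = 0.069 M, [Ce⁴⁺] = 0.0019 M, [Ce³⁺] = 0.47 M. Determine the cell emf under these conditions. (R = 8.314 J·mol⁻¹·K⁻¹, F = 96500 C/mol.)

3.27 V

The Ce⁴⁺/Ce³⁺ couple has the higher reduction potential and acts as the cathode, so E°_cell = +1.72 − (-1.66) = 3.38 V.
Balancing electrons gives n = 3; the reaction quotient is Q = [Al³⁺]·[Ce³⁺]^3/[Ce⁴⁺]^3 = 1.04 × 10^6.
E = E° − (RT/nF) ln Q = 3.38 − (8.314×273)/(3×96500) × (13.859) = 3.380 − 0.109 = 3.271 V.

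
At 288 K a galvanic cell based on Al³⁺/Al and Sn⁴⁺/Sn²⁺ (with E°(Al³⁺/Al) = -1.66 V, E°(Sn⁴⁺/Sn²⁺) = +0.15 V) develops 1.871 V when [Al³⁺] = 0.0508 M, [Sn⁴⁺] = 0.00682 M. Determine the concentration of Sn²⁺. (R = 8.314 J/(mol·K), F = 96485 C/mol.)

From the Nernst equation, ln Q = nF(E° − E)/RT = 6×96485×(1.81 − 1.871)/(8.314×288) = -14.748, so Q = 3.94 × 10^-7.
With Q = [Al³⁺]^2·[Sn²⁺]^3/[Sn⁴⁺]^3 and the known concentrations, [Sn²⁺]^3 in the numerator gives [Sn²⁺] = 3.6 × 10^-4 M.

3.6 × 10^-4 M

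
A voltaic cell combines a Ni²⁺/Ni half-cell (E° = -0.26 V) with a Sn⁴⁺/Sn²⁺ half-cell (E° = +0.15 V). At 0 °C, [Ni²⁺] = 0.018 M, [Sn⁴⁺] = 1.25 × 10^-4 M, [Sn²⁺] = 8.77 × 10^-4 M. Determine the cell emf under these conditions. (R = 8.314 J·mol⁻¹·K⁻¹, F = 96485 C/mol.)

0.434 V

The Sn⁴⁺/Sn²⁺ couple has the higher reduction potential and acts as the cathode, so E°_cell = +0.15 − (-0.26) = 0.41 V.
Balancing electrons gives n = 2; the reaction quotient is Q = [Ni²⁺]·[Sn²⁺]/[Sn⁴⁺] = 0.126.
E = E° − (RT/nF) ln Q = 0.41 − (8.314×273)/(2×96485) × (-2.069) = 0.410 + 0.024 = 0.434 V.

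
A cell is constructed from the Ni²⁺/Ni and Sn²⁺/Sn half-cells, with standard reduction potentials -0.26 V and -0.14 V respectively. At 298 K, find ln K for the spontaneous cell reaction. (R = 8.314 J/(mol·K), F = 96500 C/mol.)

E°_cell = -0.14 − (-0.26) = 0.12 V, with n = 2 electrons transferred.
At equilibrium E = 0, so the Nernst equation gives ln K = nFE°/RT = (2)(96500)(0.12)/((8.314)(298)) = 9.35.

ln K = 9.3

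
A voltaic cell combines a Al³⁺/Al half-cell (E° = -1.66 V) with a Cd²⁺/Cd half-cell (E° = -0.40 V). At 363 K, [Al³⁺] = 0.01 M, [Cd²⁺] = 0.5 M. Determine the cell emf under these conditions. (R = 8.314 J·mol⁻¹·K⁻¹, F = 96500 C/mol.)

The Cd²⁺/Cd couple has the higher reduction potential and acts as the cathode, so E°_cell = -0.40 − (-1.66) = 1.26 V.
Balancing electrons gives n = 6; the reaction quotient is Q = [Al³⁺]^2/[Cd²⁺]^3 = 8 × 10^-4.
E = E° − (RT/nF) ln Q = 1.26 − (8.314×363)/(6×96500) × (-7.131) = 1.260 + 0.037 = 1.297 V.

1.30 V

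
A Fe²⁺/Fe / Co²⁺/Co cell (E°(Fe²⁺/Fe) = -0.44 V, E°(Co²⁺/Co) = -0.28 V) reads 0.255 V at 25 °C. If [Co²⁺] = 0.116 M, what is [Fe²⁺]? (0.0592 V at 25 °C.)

7.2 × 10^-5 M

From the Nernst equation, log Q = n(E° − E)/0.0592 = 2(0.16 − 0.255)/0.0592 = -3.209, so Q = 6.17 × 10^-4.
With Q = [Fe²⁺]/[Co²⁺] and the known concentrations, [Fe²⁺] in the numerator gives [Fe²⁺] = 7.2 × 10^-5 M.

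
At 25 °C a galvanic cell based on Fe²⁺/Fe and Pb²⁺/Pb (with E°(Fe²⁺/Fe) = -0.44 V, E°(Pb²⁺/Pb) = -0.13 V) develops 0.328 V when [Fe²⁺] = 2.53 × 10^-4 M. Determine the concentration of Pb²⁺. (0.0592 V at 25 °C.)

0.001 M

From the Nernst equation, log Q = n(E° − E)/0.0592 = 2(0.31 − 0.328)/0.0592 = -0.608, so Q = 0.247.
With Q = [Fe²⁺]/[Pb²⁺] and the known concentrations, [Pb²⁺] in the denominator gives [Pb²⁺] = 0.001 M.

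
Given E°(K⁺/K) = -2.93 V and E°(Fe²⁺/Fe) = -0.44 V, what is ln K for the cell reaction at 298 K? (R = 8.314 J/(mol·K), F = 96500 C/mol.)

E°_cell = -0.44 − (-2.93) = 2.49 V, with n = 2 electrons transferred.
At equilibrium E = 0, so the Nernst equation gives ln K = nFE°/RT = (2)(96500)(2.49)/((8.314)(298)) = 193.97.

ln K = 194.0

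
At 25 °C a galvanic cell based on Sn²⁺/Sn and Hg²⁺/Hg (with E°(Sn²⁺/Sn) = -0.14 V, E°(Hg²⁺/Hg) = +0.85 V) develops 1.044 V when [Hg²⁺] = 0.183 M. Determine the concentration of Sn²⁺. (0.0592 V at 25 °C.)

From the Nernst equation, log Q = n(E° − E)/0.0592 = 2(0.99 − 1.044)/0.0592 = -1.824, so Q = 0.0150.
With Q = [Sn²⁺]/[Hg²⁺] and the known concentrations, [Sn²⁺] in the numerator gives [Sn²⁺] = 0.0027 M.

0.0027 M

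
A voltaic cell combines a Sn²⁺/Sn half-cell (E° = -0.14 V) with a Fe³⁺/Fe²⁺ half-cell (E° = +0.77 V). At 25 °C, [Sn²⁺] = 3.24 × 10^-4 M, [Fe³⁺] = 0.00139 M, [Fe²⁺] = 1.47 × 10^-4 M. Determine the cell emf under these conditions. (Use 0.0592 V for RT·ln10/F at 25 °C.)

1.07 V

The Fe³⁺/Fe²⁺ couple has the higher reduction potential and acts as the cathode, so E°_cell = +0.77 − (-0.14) = 0.91 V.
Balancing electrons gives n = 2; the reaction quotient is Q = [Sn²⁺]·[Fe²⁺]^2/[Fe³⁺]^2 = 3.62 × 10^-6.
At 25 °C, E = E° − (0.0592/n) log Q = 0.91 − (0.0592/2)(-5.441) = 0.910 + 0.161 = 1.071 V.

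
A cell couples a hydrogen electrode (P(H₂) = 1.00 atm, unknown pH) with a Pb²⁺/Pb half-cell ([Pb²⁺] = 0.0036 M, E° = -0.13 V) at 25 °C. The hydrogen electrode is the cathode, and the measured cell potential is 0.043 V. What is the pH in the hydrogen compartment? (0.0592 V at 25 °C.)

pH = 2.69

E°_cell = 0.13 V and n = 2.
log Q = n(E° − E)/0.0592 = 2×(0.13 − 0.043)/0.0592 = 2.939.
With Q = [Pb²⁺]·P(H₂) / [H⁺]^2, solving for [H⁺] gives log[H⁺] = -2.691, so pH = 2.69.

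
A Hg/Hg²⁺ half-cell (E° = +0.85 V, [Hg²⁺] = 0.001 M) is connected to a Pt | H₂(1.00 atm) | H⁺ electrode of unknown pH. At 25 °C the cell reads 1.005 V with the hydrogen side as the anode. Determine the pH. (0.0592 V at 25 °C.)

E°_cell = 0.85 V and n = 2.
log Q = n(E° − E)/0.0592 = 2×(0.85 − 1.005)/0.0592 = -5.236.
With Q = [H⁺]^2 / ([Hg²⁺]·P(H₂)), solving for [H⁺] gives log[H⁺] = -4.118, so pH = 4.12.

pH = 4.12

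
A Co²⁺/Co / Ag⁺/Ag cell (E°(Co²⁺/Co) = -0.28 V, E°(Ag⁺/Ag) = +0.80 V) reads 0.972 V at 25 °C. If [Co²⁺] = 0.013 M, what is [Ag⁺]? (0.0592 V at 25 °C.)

From the Nernst equation, log Q = n(E° − E)/0.0592 = 2(1.08 − 0.972)/0.0592 = 3.649, so Q = 4450.
With Q = [Co²⁺]/[Ag⁺]^2 and the known concentrations, [Ag⁺]^2 in the denominator gives [Ag⁺] = 0.0017 M.

0.0017 M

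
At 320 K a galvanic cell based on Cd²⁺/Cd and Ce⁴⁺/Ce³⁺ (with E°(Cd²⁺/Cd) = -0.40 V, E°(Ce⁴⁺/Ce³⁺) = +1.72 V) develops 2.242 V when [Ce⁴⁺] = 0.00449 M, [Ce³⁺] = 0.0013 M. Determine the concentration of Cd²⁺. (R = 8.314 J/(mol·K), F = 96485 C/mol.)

0.0017 M

From the Nernst equation, ln Q = nF(E° − E)/RT = 2×96485×(2.12 − 2.242)/(8.314×320) = -8.849, so Q = 1.44 × 10^-4.
With Q = [Cd²⁺]·[Ce³⁺]^2/[Ce⁴⁺]^2 and the known concentrations, [Cd²⁺] in the numerator gives [Cd²⁺] = 0.0017 M.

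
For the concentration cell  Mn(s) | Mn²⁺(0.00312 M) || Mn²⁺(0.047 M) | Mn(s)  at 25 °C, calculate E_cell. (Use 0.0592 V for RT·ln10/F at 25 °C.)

0.035 V

Both half-cells are Mn²⁺/Mn, so E°_cell = 0. The concentrated side is the cathode; the cell reaction moves Mn²⁺ from high to low concentration with n = 2.
Q = [Mn²⁺]_dilute/[Mn²⁺]_conc = 0.00312/0.047 = 0.0664.
E = 0 − (0.0592/2) log Q = −(0.0592/2)(-1.178) = 0.0349 V.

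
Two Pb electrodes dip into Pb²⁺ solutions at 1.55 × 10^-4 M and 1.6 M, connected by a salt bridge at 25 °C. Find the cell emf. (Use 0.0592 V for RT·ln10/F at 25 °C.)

0.12 V

Both half-cells are Pb²⁺/Pb, so E°_cell = 0. The concentrated side is the cathode; the cell reaction moves Pb²⁺ from high to low concentration with n = 2.
Q = [Pb²⁺]_dilute/[Pb²⁺]_conc = 1.55 × 10^-4/1.6 = 9.69 × 10^-5.
E = 0 − (0.0592/2) log Q = −(0.0592/2)(-4.014) = 0.1188 V.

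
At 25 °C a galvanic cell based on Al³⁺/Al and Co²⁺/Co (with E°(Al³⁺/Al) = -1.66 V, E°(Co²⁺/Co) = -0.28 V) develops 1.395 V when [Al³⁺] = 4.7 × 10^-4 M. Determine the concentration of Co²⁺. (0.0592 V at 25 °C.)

0.019 M

From the Nernst equation, log Q = n(E° − E)/0.0592 = 6(1.38 − 1.395)/0.0592 = -1.520, so Q = 0.0302.
With Q = [Al³⁺]^2/[Co²⁺]^3 and the known concentrations, [Co²⁺]^3 in the denominator gives [Co²⁺] = 0.019 M.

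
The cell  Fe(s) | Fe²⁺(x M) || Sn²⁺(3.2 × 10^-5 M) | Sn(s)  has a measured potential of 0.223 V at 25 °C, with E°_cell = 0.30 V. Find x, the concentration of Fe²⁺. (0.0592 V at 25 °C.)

0.013 M

From the Nernst equation, log Q = n(E° − E)/0.0592 = 2(0.30 − 0.223)/0.0592 = 2.601, so Q = 399.
With Q = [Fe²⁺]/[Sn²⁺] and the known concentrations, [Fe²⁺] in the numerator gives [Fe²⁺] = 0.013 M.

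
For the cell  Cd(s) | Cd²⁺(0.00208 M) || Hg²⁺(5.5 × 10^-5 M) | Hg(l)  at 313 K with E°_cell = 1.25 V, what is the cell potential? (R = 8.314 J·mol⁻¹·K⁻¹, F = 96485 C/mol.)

Balancing electrons gives n = 2; the reaction quotient is Q = [Cd²⁺]/[Hg²⁺] = 37.8.
E = E° − (RT/nF) ln Q = 1.25 − (8.314×313)/(2×96485) × (3.633) = 1.250 − 0.049 = 1.201 V.

1.20 V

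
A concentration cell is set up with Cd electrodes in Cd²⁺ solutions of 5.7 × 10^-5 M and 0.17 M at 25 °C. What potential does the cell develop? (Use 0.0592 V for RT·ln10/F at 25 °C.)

Both half-cells are Cd²⁺/Cd, so E°_cell = 0. The concentrated side is the cathode; the cell reaction moves Cd²⁺ from high to low concentration with n = 2.
Q = [Cd²⁺]_dilute/[Cd²⁺]_conc = 5.7 × 10^-5/0.17 = 3.35 × 10^-4.
E = 0 − (0.0592/2) log Q = −(0.0592/2)(-3.475) = 0.1029 V.

0.10 V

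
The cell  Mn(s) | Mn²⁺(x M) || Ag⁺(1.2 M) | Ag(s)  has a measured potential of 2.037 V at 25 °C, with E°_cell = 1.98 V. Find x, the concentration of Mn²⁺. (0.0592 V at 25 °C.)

0.017 M

From the Nernst equation, log Q = n(E° − E)/0.0592 = 2(1.98 − 2.037)/0.0592 = -1.926, so Q = 0.0119.
With Q = [Mn²⁺]/[Ag⁺]^2 and the known concentrations, [Mn²⁺] in the numerator gives [Mn²⁺] = 0.017 M.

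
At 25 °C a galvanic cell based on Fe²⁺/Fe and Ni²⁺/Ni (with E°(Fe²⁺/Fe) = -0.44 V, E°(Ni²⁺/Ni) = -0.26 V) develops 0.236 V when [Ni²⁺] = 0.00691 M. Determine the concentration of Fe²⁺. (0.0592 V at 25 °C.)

From the Nernst equation, log Q = n(E° − E)/0.0592 = 2(0.18 − 0.236)/0.0592 = -1.892, so Q = 0.0128.
With Q = [Fe²⁺]/[Ni²⁺] and the known concentrations, [Fe²⁺] in the numerator gives [Fe²⁺] = 8.9 × 10^-5 M.

8.9 × 10^-5 M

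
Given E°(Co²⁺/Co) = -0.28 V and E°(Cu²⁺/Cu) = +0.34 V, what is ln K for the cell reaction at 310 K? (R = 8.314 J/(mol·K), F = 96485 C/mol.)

ln K = 46.4

E°_cell = +0.34 − (-0.28) = 0.62 V, with n = 2 electrons transferred.
At equilibrium E = 0, so the Nernst equation gives ln K = nFE°/RT = (2)(96485)(0.62)/((8.314)(310)) = 46.42.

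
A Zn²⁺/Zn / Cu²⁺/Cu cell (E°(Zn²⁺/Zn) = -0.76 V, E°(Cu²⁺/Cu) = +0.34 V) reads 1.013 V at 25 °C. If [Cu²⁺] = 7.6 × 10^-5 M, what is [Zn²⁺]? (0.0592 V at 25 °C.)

From the Nernst equation, log Q = n(E° − E)/0.0592 = 2(1.10 − 1.013)/0.0592 = 2.939, so Q = 869.
With Q = [Zn²⁺]/[Cu²⁺] and the known concentrations, [Zn²⁺] in the numerator gives [Zn²⁺] = 0.066 M.

0.066 M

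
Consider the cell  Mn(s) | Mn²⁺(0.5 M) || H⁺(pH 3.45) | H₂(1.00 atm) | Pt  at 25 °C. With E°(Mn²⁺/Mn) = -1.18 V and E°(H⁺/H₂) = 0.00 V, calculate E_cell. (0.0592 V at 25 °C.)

0.98 V

The hydrogen couple is the cathode, so E°_cell = 1.18 V; n = 2.
[H⁺] = 10^(−3.45) = 3.5 × 10^-4 M, and Q = [Mn²⁺]·P(H₂) / [H⁺]^2 = 3.97 × 10^6.
E = E° − (0.0592/2) log Q = 1.18 − (0.0592/2)(6.599) = 0.985 V.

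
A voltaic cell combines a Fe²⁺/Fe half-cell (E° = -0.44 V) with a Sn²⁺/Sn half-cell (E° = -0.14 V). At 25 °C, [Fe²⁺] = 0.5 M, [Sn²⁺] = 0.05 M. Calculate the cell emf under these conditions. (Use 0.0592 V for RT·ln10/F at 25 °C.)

0.270 V

The Sn²⁺/Sn couple has the higher reduction potential and acts as the cathode, so E°_cell = -0.14 − (-0.44) = 0.30 V.
Balancing electrons gives n = 2; the reaction quotient is Q = [Fe²⁺]/[Sn²⁺] = 10.0.
At 25 °C, E = E° − (0.0592/n) log Q = 0.30 − (0.0592/2)(1.000) = 0.300 − 0.030 = 0.270 V.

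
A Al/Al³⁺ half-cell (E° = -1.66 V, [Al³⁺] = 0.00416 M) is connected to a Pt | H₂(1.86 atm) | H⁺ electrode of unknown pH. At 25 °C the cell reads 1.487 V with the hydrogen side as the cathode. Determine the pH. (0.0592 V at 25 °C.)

E°_cell = 1.66 V and n = 6.
log Q = n(E° − E)/0.0592 = 6×(1.66 − 1.487)/0.0592 = 17.534.
With Q = [Al³⁺]^2·P(H₂)^3 / [H⁺]^6, solving for [H⁺] gives log[H⁺] = -3.581, so pH = 3.58.

pH = 3.58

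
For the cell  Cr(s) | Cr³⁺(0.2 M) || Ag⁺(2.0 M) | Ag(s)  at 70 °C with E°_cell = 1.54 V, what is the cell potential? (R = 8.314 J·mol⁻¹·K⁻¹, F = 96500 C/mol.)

1.58 V

Balancing electrons gives n = 3; the reaction quotient is Q = [Cr³⁺]/[Ag⁺]^3 = 0.0250.
E = E° − (RT/nF) ln Q = 1.54 − (8.314×343)/(3×96500) × (-3.689) = 1.540 + 0.036 = 1.576 V.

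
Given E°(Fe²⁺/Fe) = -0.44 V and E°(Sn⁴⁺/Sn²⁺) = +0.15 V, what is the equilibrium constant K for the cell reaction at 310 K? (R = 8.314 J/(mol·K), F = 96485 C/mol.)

E°_cell = +0.15 − (-0.44) = 0.59 V, with n = 2 electrons transferred.
At equilibrium E = 0, so the Nernst equation gives ln K = nFE°/RT = (2)(96485)(0.59)/((8.314)(310)) = 44.17.
K = e^44.17 = 1.5 × 10^19.

1.5 × 10^19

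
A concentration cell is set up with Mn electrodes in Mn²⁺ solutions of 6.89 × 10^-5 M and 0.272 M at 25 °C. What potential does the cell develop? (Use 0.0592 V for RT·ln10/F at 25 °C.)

Both half-cells are Mn²⁺/Mn, so E°_cell = 0. The concentrated side is the cathode; the cell reaction moves Mn²⁺ from high to low concentration with n = 2.
Q = [Mn²⁺]_dilute/[Mn²⁺]_conc = 6.89 × 10^-5/0.272 = 2.53 × 10^-4.
E = 0 − (0.0592/2) log Q = −(0.0592/2)(-3.596) = 0.1064 V.

0.11 V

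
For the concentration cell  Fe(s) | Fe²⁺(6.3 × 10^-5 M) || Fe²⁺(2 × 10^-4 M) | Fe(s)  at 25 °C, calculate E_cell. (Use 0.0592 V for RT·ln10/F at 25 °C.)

0.015 V

Both half-cells are Fe²⁺/Fe, so E°_cell = 0. The concentrated side is the cathode; the cell reaction moves Fe²⁺ from high to low concentration with n = 2.
Q = [Fe²⁺]_dilute/[Fe²⁺]_conc = 6.3 × 10^-5/2 × 10^-4 = 0.315.
E = 0 − (0.0592/2) log Q = −(0.0592/2)(-0.502) = 0.0149 V.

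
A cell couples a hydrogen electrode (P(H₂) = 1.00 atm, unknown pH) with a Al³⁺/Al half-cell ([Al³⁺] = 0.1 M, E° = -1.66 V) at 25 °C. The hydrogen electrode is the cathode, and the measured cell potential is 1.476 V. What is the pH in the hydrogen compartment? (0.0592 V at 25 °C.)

pH = 3.44

E°_cell = 1.66 V and n = 6.
log Q = n(E° − E)/0.0592 = 6×(1.66 − 1.476)/0.0592 = 18.649.
With Q = [Al³⁺]^2·P(H₂)^3 / [H⁺]^6, solving for [H⁺] gives log[H⁺] = -3.441, so pH = 3.44.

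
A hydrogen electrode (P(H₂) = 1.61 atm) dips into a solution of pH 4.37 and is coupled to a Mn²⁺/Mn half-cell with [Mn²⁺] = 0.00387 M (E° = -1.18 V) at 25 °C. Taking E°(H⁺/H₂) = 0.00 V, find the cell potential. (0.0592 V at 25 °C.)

The hydrogen couple is the cathode, so E°_cell = 1.18 V; n = 2.
[H⁺] = 10^(−4.37) = 4.3 × 10^-5 M, and Q = [Mn²⁺]·P(H₂) / [H⁺]^2 = 3.42 × 10^6.
E = E° − (0.0592/2) log Q = 1.18 − (0.0592/2)(6.535) = 0.987 V.

0.99 V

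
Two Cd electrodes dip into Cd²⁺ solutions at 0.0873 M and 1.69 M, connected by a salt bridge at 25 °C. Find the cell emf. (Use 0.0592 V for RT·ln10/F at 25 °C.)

Both half-cells are Cd²⁺/Cd, so E°_cell = 0. The concentrated side is the cathode; the cell reaction moves Cd²⁺ from high to low concentration with n = 2.
Q = [Cd²⁺]_dilute/[Cd²⁺]_conc = 0.0873/1.69 = 0.0517.
E = 0 − (0.0592/2) log Q = −(0.0592/2)(-1.287) = 0.0381 V.

0.038 V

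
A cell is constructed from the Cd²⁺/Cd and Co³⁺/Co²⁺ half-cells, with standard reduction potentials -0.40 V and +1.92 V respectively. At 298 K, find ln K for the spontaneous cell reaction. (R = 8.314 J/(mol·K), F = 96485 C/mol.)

ln K = 180.7

E°_cell = +1.92 − (-0.40) = 2.32 V, with n = 2 electrons transferred.
At equilibrium E = 0, so the Nernst equation gives ln K = nFE°/RT = (2)(96485)(2.32)/((8.314)(298)) = 180.70.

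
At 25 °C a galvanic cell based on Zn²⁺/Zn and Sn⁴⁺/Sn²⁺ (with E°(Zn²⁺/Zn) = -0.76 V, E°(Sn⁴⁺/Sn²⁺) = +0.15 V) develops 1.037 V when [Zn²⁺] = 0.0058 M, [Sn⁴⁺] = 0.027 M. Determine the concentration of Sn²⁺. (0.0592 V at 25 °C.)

From the Nernst equation, log Q = n(E° − E)/0.0592 = 2(0.91 − 1.037)/0.0592 = -4.291, so Q = 5.12 × 10^-5.
With Q = [Zn²⁺]·[Sn²⁺]/[Sn⁴⁺] and the known concentrations, [Sn²⁺] in the numerator gives [Sn²⁺] = 2.4 × 10^-4 M.

2.4 × 10^-4 M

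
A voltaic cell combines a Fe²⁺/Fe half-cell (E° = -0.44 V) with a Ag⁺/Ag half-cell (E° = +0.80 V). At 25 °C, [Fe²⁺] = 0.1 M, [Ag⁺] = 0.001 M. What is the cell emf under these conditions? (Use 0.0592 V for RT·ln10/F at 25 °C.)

The Ag⁺/Ag couple has the higher reduction potential and acts as the cathode, so E°_cell = +0.80 − (-0.44) = 1.24 V.
Balancing electrons gives n = 2; the reaction quotient is Q = [Fe²⁺]/[Ag⁺]^2 = 1 × 10^5.
At 25 °C, E = E° − (0.0592/n) log Q = 1.24 − (0.0592/2)(5.000) = 1.240 − 0.148 = 1.092 V.

1.09 V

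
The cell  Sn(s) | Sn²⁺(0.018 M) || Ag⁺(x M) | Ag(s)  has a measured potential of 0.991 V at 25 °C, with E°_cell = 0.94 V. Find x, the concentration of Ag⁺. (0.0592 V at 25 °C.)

0.98 M

From the Nernst equation, log Q = n(E° − E)/0.0592 = 2(0.94 − 0.991)/0.0592 = -1.723, so Q = 0.0189.
With Q = [Sn²⁺]/[Ag⁺]^2 and the known concentrations, [Ag⁺]^2 in the denominator gives [Ag⁺] = 0.98 M.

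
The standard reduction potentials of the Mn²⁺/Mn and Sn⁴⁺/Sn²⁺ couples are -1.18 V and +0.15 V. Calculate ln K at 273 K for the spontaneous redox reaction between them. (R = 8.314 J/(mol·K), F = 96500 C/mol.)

E°_cell = +0.15 − (-1.18) = 1.33 V, with n = 2 electrons transferred.
At equilibrium E = 0, so the Nernst equation gives ln K = nFE°/RT = (2)(96500)(1.33)/((8.314)(273)) = 113.09.

ln K = 113.1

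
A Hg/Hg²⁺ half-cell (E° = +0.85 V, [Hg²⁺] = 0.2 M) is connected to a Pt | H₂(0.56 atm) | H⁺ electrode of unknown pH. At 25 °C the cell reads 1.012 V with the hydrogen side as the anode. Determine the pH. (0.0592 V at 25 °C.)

E°_cell = 0.85 V and n = 2.
log Q = n(E° − E)/0.0592 = 2×(0.85 − 1.012)/0.0592 = -5.473.
With Q = [H⁺]^2 / ([Hg²⁺]·P(H₂)), solving for [H⁺] gives log[H⁺] = -3.212, so pH = 3.21.

pH = 3.21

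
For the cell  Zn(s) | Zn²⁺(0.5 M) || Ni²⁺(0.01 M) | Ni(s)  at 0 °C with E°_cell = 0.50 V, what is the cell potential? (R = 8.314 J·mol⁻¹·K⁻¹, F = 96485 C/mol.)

Balancing electrons gives n = 2; the reaction quotient is Q = [Zn²⁺]/[Ni²⁺] = 50.0.
E = E° − (RT/nF) ln Q = 0.50 − (8.314×273)/(2×96485) × (3.912) = 0.500 − 0.046 = 0.454 V.

0.454 V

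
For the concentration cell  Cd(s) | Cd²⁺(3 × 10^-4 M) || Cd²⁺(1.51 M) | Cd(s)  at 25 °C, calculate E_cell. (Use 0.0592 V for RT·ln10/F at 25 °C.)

Both half-cells are Cd²⁺/Cd, so E°_cell = 0. The concentrated side is the cathode; the cell reaction moves Cd²⁺ from high to low concentration with n = 2.
Q = [Cd²⁺]_dilute/[Cd²⁺]_conc = 3 × 10^-4/1.51 = 1.99 × 10^-4.
E = 0 − (0.0592/2) log Q = −(0.0592/2)(-3.702) = 0.1096 V.

0.11 V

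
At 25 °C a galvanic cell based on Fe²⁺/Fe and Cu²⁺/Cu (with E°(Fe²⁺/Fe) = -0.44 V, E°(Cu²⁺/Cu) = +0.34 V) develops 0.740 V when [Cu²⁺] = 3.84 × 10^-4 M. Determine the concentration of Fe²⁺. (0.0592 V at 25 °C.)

0.0086 M

From the Nernst equation, log Q = n(E° − E)/0.0592 = 2(0.78 − 0.740)/0.0592 = 1.351, so Q = 22.5.
With Q = [Fe²⁺]/[Cu²⁺] and the known concentrations, [Fe²⁺] in the numerator gives [Fe²⁺] = 0.0086 M.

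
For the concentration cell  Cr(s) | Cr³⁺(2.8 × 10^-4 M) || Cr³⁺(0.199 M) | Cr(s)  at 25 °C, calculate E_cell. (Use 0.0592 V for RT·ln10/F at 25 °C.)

Both half-cells are Cr³⁺/Cr, so E°_cell = 0. The concentrated side is the cathode; the cell reaction moves Cr³⁺ from high to low concentration with n = 3.
Q = [Cr³⁺]_dilute/[Cr³⁺]_conc = 2.8 × 10^-4/0.199 = 0.00141.
E = 0 − (0.0592/3) log Q = −(0.0592/3)(-2.852) = 0.0563 V.

0.056 V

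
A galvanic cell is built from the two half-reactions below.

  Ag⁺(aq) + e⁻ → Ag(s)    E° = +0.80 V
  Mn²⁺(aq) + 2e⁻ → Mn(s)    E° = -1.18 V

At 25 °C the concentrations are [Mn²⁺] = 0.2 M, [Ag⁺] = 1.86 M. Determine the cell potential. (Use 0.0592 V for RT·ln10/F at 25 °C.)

The Ag⁺/Ag couple has the higher reduction potential and acts as the cathode, so E°_cell = +0.80 − (-1.18) = 1.98 V.
Balancing electrons gives n = 2; the reaction quotient is Q = [Mn²⁺]/[Ag⁺]^2 = 0.0578.
At 25 °C, E = E° − (0.0592/n) log Q = 1.98 − (0.0592/2)(-1.238) = 1.980 + 0.037 = 2.017 V.

2.02 V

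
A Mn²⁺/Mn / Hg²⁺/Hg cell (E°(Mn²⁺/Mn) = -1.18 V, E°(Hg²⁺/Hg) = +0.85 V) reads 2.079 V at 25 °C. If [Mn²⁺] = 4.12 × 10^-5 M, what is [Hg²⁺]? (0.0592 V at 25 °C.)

0.0019 M

From the Nernst equation, log Q = n(E° − E)/0.0592 = 2(2.03 − 2.079)/0.0592 = -1.655, so Q = 0.0221.
With Q = [Mn²⁺]/[Hg²⁺] and the known concentrations, [Hg²⁺] in the denominator gives [Hg²⁺] = 0.0019 M.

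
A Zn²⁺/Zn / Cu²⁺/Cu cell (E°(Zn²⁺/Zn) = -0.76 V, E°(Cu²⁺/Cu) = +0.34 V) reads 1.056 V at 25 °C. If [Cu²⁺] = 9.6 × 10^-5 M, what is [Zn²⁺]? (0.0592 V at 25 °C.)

From the Nernst equation, log Q = n(E° − E)/0.0592 = 2(1.10 − 1.056)/0.0592 = 1.486, so Q = 30.7.
With Q = [Zn²⁺]/[Cu²⁺] and the known concentrations, [Zn²⁺] in the numerator gives [Zn²⁺] = 0.0029 M.

0.0029 M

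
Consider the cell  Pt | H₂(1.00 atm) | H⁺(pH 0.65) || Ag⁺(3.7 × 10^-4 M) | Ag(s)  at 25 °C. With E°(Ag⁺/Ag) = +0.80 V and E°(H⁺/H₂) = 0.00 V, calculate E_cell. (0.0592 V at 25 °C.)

0.64 V

The Ag⁺/Ag couple is the cathode, so E°_cell = 0.80 V; n = 2.
[H⁺] = 10^(−0.65) = 0.22 M, and Q = [H⁺]^2 / ([Ag⁺]^2·P(H₂)) = 3.66 × 10^5.
E = E° − (0.0592/2) log Q = 0.80 − (0.0592/2)(5.564) = 0.635 V.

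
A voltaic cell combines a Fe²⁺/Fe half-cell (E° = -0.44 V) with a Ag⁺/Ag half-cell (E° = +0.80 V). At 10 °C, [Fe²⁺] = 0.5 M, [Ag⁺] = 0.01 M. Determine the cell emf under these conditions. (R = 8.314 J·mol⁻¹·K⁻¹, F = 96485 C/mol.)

The Ag⁺/Ag couple has the higher reduction potential and acts as the cathode, so E°_cell = +0.80 − (-0.44) = 1.24 V.
Balancing electrons gives n = 2; the reaction quotient is Q = [Fe²⁺]/[Ag⁺]^2 = 5000.
E = E° − (RT/nF) ln Q = 1.24 − (8.314×283)/(2×96485) × (8.517) = 1.240 − 0.104 = 1.136 V.

1.14 V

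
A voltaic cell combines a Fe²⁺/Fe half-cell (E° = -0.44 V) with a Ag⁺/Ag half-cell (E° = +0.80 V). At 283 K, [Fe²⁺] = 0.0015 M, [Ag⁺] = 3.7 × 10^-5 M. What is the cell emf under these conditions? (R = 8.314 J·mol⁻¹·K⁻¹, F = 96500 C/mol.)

The Ag⁺/Ag couple has the higher reduction potential and acts as the cathode, so E°_cell = +0.80 − (-0.44) = 1.24 V.
Balancing electrons gives n = 2; the reaction quotient is Q = [Fe²⁺]/[Ag⁺]^2 = 1.1 × 10^6.
E = E° − (RT/nF) ln Q = 1.24 − (8.314×283)/(2×96500) × (13.907) = 1.240 − 0.170 = 1.070 V.

1.07 V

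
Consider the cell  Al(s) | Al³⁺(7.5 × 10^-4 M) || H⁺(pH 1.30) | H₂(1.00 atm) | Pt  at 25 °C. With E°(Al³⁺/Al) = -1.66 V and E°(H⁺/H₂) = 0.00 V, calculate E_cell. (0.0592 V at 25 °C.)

The hydrogen couple is the cathode, so E°_cell = 1.66 V; n = 6.
[H⁺] = 10^(−1.30) = 0.050 M, and Q = [Al³⁺]^2·P(H₂)^3 / [H⁺]^6 = 35.5.
E = E° − (0.0592/6) log Q = 1.66 − (0.0592/6)(1.550) = 1.645 V.

1.64 V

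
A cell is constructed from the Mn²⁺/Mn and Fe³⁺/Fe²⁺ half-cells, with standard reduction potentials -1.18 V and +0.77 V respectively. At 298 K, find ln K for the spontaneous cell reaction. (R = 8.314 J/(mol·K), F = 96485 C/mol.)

E°_cell = +0.77 − (-1.18) = 1.95 V, with n = 2 electrons transferred.
At equilibrium E = 0, so the Nernst equation gives ln K = nFE°/RT = (2)(96485)(1.95)/((8.314)(298)) = 151.88.

ln K = 151.9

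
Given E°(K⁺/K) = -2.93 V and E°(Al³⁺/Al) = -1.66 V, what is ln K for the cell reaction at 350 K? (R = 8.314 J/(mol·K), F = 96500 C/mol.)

E°_cell = -1.66 − (-2.93) = 1.27 V, with n = 3 electrons transferred.
At equilibrium E = 0, so the Nernst equation gives ln K = nFE°/RT = (3)(96500)(1.27)/((8.314)(350)) = 126.35.

ln K = 126.3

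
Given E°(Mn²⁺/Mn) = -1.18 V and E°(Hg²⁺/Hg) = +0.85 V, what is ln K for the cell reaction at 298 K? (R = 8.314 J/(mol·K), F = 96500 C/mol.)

E°_cell = +0.85 − (-1.18) = 2.03 V, with n = 2 electrons transferred.
At equilibrium E = 0, so the Nernst equation gives ln K = nFE°/RT = (2)(96500)(2.03)/((8.314)(298)) = 158.13.

ln K = 158.1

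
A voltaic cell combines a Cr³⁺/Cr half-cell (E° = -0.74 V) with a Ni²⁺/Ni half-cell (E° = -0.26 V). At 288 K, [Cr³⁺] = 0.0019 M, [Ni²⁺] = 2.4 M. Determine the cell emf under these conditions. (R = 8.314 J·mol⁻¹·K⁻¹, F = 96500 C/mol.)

The Ni²⁺/Ni couple has the higher reduction potential and acts as the cathode, so E°_cell = -0.26 − (-0.74) = 0.48 V.
Balancing electrons gives n = 6; the reaction quotient is Q = [Cr³⁺]^2/[Ni²⁺]^3 = 2.61 × 10^-7.
E = E° − (RT/nF) ln Q = 0.48 − (8.314×288)/(6×96500) × (-15.158) = 0.480 + 0.063 = 0.543 V.

0.543 V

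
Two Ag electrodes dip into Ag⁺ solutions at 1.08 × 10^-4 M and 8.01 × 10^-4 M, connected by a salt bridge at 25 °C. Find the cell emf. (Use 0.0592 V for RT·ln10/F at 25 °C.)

0.052 V

Both half-cells are Ag⁺/Ag, so E°_cell = 0. The concentrated side is the cathode; the cell reaction moves Ag⁺ from high to low concentration with n = 1.
Q = [Ag⁺]_dilute/[Ag⁺]_conc = 1.08 × 10^-4/8.01 × 10^-4 = 0.135.
E = 0 − (0.0592/1) log Q = −(0.0592/1)(-0.870) = 0.0515 V.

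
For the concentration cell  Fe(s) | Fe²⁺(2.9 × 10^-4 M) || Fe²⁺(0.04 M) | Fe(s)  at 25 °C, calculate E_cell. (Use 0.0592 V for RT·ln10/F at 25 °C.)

0.063 V

Both half-cells are Fe²⁺/Fe, so E°_cell = 0. The concentrated side is the cathode; the cell reaction moves Fe²⁺ from high to low concentration with n = 2.
Q = [Fe²⁺]_dilute/[Fe²⁺]_conc = 2.9 × 10^-4/0.04 = 0.00725.
E = 0 − (0.0592/2) log Q = −(0.0592/2)(-2.140) = 0.0633 V.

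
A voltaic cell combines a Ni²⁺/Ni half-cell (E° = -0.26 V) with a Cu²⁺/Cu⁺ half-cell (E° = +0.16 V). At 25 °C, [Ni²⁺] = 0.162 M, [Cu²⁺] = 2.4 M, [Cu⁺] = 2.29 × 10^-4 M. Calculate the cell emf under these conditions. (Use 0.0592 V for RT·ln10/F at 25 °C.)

0.681 V

The Cu²⁺/Cu⁺ couple has the higher reduction potential and acts as the cathode, so E°_cell = +0.16 − (-0.26) = 0.42 V.
Balancing electrons gives n = 2; the reaction quotient is Q = [Ni²⁺]·[Cu⁺]^2/[Cu²⁺]^2 = 1.47 × 10^-9.
At 25 °C, E = E° − (0.0592/n) log Q = 0.42 − (0.0592/2)(-8.831) = 0.420 + 0.261 = 0.681 V.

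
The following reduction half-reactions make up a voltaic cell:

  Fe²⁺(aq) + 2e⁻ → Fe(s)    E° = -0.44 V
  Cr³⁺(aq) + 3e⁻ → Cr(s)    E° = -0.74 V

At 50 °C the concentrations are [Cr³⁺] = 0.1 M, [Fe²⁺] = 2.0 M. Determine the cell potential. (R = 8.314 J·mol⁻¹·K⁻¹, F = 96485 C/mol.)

The Fe²⁺/Fe couple has the higher reduction potential and acts as the cathode, so E°_cell = -0.44 − (-0.74) = 0.30 V.
Balancing electrons gives n = 6; the reaction quotient is Q = [Cr³⁺]^2/[Fe²⁺]^3 = 0.00125.
E = E° − (RT/nF) ln Q = 0.30 − (8.314×323)/(6×96485) × (-6.685) = 0.300 + 0.031 = 0.331 V.

0.331 V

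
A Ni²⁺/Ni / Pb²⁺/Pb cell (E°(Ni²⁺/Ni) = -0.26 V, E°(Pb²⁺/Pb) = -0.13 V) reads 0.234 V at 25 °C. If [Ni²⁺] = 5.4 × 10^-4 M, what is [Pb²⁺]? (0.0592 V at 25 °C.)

1.8 M

From the Nernst equation, log Q = n(E° − E)/0.0592 = 2(0.13 − 0.234)/0.0592 = -3.514, so Q = 3.07 × 10^-4.
With Q = [Ni²⁺]/[Pb²⁺] and the known concentrations, [Pb²⁺] in the denominator gives [Pb²⁺] = 1.8 M.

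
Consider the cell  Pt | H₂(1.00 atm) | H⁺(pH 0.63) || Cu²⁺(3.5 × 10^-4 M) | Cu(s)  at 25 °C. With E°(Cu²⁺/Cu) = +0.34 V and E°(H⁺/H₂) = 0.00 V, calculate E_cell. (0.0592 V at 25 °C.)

0.27 V

The Cu²⁺/Cu couple is the cathode, so E°_cell = 0.34 V; n = 2.
[H⁺] = 10^(−0.63) = 0.23 M, and Q = [H⁺]^2 / ([Cu²⁺]·P(H₂)) = 157.
E = E° − (0.0592/2) log Q = 0.34 − (0.0592/2)(2.196) = 0.275 V.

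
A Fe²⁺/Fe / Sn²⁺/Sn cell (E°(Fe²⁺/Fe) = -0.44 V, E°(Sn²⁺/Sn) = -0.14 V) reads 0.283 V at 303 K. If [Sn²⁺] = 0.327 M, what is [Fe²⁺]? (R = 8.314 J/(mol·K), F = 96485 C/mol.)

From the Nernst equation, ln Q = nF(E° − E)/RT = 2×96485×(0.30 − 0.283)/(8.314×303) = 1.302, so Q = 3.68.
With Q = [Fe²⁺]/[Sn²⁺] and the known concentrations, [Fe²⁺] in the numerator gives [Fe²⁺] = 1.2 M.

1.2 M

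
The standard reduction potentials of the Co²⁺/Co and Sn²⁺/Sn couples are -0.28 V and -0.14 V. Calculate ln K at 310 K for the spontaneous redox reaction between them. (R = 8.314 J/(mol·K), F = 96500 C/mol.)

E°_cell = -0.14 − (-0.28) = 0.14 V, with n = 2 electrons transferred.
At equilibrium E = 0, so the Nernst equation gives ln K = nFE°/RT = (2)(96500)(0.14)/((8.314)(310)) = 10.48.

ln K = 10.5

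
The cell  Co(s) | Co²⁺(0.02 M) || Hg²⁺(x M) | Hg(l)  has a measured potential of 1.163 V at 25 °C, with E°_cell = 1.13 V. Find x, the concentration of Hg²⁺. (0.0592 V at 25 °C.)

0.26 M

From the Nernst equation, log Q = n(E° − E)/0.0592 = 2(1.13 − 1.163)/0.0592 = -1.115, so Q = 0.0768.
With Q = [Co²⁺]/[Hg²⁺] and the known concentrations, [Hg²⁺] in the denominator gives [Hg²⁺] = 0.26 M.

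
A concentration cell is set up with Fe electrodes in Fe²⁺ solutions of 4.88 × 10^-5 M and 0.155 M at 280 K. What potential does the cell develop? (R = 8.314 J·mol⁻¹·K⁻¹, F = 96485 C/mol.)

0.097 V

Both half-cells are Fe²⁺/Fe, so E°_cell = 0. The concentrated side is the cathode; the cell reaction moves Fe²⁺ from high to low concentration with n = 2.
Q = [Fe²⁺]_dilute/[Fe²⁺]_conc = 4.88 × 10^-5/0.155 = 3.15 × 10^-4.
E = 0 − (RT/nF) ln Q = −((8.314×280)/(2×96485))(-8.063) = 0.0973 V.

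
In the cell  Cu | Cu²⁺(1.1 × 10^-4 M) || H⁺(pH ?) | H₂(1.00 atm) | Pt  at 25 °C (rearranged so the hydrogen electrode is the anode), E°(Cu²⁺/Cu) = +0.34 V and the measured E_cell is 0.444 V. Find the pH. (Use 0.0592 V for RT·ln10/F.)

pH = 3.74

E°_cell = 0.34 V and n = 2.
log Q = n(E° − E)/0.0592 = 2×(0.34 − 0.444)/0.0592 = -3.514.
With Q = [H⁺]^2 / ([Cu²⁺]·P(H₂)), solving for [H⁺] gives log[H⁺] = -3.736, so pH = 3.74.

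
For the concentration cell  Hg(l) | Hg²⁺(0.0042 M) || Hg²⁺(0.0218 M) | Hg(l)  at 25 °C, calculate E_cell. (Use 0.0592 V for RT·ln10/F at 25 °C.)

0.021 V

Both half-cells are Hg²⁺/Hg, so E°_cell = 0. The concentrated side is the cathode; the cell reaction moves Hg²⁺ from high to low concentration with n = 2.
Q = [Hg²⁺]_dilute/[Hg²⁺]_conc = 0.0042/0.0218 = 0.193.
E = 0 − (0.0592/2) log Q = −(0.0592/2)(-0.715) = 0.0212 V.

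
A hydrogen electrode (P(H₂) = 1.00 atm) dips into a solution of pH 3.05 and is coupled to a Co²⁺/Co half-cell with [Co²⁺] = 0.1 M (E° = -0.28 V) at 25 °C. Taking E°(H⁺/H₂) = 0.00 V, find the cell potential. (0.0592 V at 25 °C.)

0.13 V

The hydrogen couple is the cathode, so E°_cell = 0.28 V; n = 2.
[H⁺] = 10^(−3.05) = 8.9 × 10^-4 M, and Q = [Co²⁺]·P(H₂) / [H⁺]^2 = 1.26 × 10^5.
E = E° − (0.0592/2) log Q = 0.28 − (0.0592/2)(5.100) = 0.129 V.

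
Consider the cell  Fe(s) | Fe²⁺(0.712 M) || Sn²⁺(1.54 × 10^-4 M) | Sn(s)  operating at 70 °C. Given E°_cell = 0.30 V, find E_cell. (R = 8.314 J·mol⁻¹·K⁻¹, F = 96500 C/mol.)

Balancing electrons gives n = 2; the reaction quotient is Q = [Fe²⁺]/[Sn²⁺] = 4620.
E = E° − (RT/nF) ln Q = 0.30 − (8.314×343)/(2×96500) × (8.439) = 0.300 − 0.125 = 0.175 V.

0.175 V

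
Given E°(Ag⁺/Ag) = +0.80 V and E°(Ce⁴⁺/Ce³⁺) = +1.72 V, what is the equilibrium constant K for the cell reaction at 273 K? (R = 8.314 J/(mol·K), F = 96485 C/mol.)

9.7 × 10^16

E°_cell = +1.72 − (+0.80) = 0.92 V, with n = 1 electron transferred.
At equilibrium E = 0, so the Nernst equation gives ln K = nFE°/RT = (1)(96485)(0.92)/((8.314)(273)) = 39.11.
K = e^39.11 = 9.7 × 10^16.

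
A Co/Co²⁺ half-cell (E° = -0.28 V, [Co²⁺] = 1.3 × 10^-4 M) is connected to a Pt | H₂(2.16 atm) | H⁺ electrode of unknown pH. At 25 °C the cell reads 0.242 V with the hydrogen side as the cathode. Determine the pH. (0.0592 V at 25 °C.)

E°_cell = 0.28 V and n = 2.
log Q = n(E° − E)/0.0592 = 2×(0.28 − 0.242)/0.0592 = 1.284.
With Q = [Co²⁺]·P(H₂) / [H⁺]^2, solving for [H⁺] gives log[H⁺] = -2.418, so pH = 2.42.

pH = 2.42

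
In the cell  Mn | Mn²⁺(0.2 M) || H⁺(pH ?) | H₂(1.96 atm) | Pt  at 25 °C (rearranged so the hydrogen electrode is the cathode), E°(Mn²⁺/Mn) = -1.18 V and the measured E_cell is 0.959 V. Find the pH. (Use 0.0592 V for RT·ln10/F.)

E°_cell = 1.18 V and n = 2.
log Q = n(E° − E)/0.0592 = 2×(1.18 − 0.959)/0.0592 = 7.466.
With Q = [Mn²⁺]·P(H₂) / [H⁺]^2, solving for [H⁺] gives log[H⁺] = -3.936, so pH = 3.94.

pH = 3.94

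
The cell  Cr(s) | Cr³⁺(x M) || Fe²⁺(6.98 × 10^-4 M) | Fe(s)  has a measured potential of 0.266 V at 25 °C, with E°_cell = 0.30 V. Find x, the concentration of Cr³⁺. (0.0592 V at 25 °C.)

9.7 × 10^-4 M

From the Nernst equation, log Q = n(E° − E)/0.0592 = 6(0.30 − 0.266)/0.0592 = 3.446, so Q = 2790.
With Q = [Cr³⁺]^2/[Fe²⁺]^3 and the known concentrations, [Cr³⁺]^2 in the numerator gives [Cr³⁺] = 9.7 × 10^-4 M.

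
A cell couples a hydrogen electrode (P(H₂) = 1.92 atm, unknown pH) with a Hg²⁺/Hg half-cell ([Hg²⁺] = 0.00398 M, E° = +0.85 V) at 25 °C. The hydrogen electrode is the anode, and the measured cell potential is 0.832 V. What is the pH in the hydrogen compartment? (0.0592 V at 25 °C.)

E°_cell = 0.85 V and n = 2.
log Q = n(E° − E)/0.0592 = 2×(0.85 − 0.832)/0.0592 = 0.608.
With Q = [H⁺]^2 / ([Hg²⁺]·P(H₂)), solving for [H⁺] gives log[H⁺] = -0.754, so pH = 0.75.

pH = 0.75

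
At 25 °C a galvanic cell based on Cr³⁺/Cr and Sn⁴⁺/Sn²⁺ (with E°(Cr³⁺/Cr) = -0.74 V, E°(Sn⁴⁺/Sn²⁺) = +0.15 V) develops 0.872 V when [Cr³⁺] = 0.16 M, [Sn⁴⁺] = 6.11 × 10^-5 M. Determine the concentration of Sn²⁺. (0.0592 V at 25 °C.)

8.4 × 10^-4 M

From the Nernst equation, log Q = n(E° − E)/0.0592 = 6(0.89 − 0.872)/0.0592 = 1.824, so Q = 66.7.
With Q = [Cr³⁺]^2·[Sn²⁺]^3/[Sn⁴⁺]^3 and the known concentrations, [Sn²⁺]^3 in the numerator gives [Sn²⁺] = 8.4 × 10^-4 M.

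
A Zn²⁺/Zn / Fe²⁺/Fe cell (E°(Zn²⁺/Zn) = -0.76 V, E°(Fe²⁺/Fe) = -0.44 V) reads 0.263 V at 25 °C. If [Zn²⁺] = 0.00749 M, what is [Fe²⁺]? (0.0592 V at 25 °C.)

From the Nernst equation, log Q = n(E° − E)/0.0592 = 2(0.32 − 0.263)/0.0592 = 1.926, so Q = 84.3.
With Q = [Zn²⁺]/[Fe²⁺] and the known concentrations, [Fe²⁺] in the denominator gives [Fe²⁺] = 8.9 × 10^-5 M.

8.9 × 10^-5 M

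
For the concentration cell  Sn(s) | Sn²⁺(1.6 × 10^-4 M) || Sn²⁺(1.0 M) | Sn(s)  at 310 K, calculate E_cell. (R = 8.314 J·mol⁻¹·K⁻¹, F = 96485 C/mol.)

Both half-cells are Sn²⁺/Sn, so E°_cell = 0. The concentrated side is the cathode; the cell reaction moves Sn²⁺ from high to low concentration with n = 2.
Q = [Sn²⁺]_dilute/[Sn²⁺]_conc = 1.6 × 10^-4/1.0 = 1.6 × 10^-4.
E = 0 − (RT/nF) ln Q = −((8.314×310)/(2×96485))(-8.740) = 0.1167 V.

0.12 V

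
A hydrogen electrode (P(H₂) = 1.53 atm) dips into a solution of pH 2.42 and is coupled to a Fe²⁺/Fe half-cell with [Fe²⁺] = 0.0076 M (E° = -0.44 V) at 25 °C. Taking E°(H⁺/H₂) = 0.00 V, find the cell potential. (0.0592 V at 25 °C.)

0.35 V

The hydrogen couple is the cathode, so E°_cell = 0.44 V; n = 2.
[H⁺] = 10^(−2.42) = 0.0038 M, and Q = [Fe²⁺]·P(H₂) / [H⁺]^2 = 804.
E = E° − (0.0592/2) log Q = 0.44 − (0.0592/2)(2.906) = 0.354 V.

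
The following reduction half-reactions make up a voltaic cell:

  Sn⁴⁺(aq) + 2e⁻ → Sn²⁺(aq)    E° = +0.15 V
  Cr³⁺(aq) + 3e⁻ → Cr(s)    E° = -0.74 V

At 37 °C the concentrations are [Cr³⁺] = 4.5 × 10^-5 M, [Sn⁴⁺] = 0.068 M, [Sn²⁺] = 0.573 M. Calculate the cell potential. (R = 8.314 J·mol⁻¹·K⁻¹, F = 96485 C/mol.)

0.951 V

The Sn⁴⁺/Sn²⁺ couple has the higher reduction potential and acts as the cathode, so E°_cell = +0.15 − (-0.74) = 0.89 V.
Balancing electrons gives n = 6; the reaction quotient is Q = [Cr³⁺]^2·[Sn²⁺]^3/[Sn⁴⁺]^3 = 1.21 × 10^-6.
E = E° − (RT/nF) ln Q = 0.89 − (8.314×310)/(6×96485) × (-13.624) = 0.890 + 0.061 = 0.951 V.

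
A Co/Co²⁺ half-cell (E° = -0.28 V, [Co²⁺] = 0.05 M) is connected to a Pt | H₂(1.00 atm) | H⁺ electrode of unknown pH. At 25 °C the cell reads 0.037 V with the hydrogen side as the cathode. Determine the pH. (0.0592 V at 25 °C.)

E°_cell = 0.28 V and n = 2.
log Q = n(E° − E)/0.0592 = 2×(0.28 − 0.037)/0.0592 = 8.209.
With Q = [Co²⁺]·P(H₂) / [H⁺]^2, solving for [H⁺] gives log[H⁺] = -4.755, so pH = 4.76.

pH = 4.76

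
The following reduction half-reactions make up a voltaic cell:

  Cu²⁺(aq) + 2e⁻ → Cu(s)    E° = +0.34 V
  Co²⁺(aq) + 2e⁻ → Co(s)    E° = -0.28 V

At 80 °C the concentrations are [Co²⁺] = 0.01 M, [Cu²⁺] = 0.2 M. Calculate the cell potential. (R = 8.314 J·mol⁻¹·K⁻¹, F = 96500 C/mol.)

0.666 V

The Cu²⁺/Cu couple has the higher reduction potential and acts as the cathode, so E°_cell = +0.34 − (-0.28) = 0.62 V.
Balancing electrons gives n = 2; the reaction quotient is Q = [Co²⁺]/[Cu²⁺] = 0.0500.
E = E° − (RT/nF) ln Q = 0.62 − (8.314×353)/(2×96500) × (-2.996) = 0.620 + 0.046 = 0.666 V.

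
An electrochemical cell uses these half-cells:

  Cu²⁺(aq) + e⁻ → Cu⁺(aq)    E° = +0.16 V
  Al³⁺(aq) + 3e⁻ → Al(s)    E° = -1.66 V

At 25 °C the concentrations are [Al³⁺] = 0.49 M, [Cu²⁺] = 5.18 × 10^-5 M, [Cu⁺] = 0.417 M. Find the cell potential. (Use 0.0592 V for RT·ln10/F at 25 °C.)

1.59 V

The Cu²⁺/Cu⁺ couple has the higher reduction potential and acts as the cathode, so E°_cell = +0.16 − (-1.66) = 1.82 V.
Balancing electrons gives n = 3; the reaction quotient is Q = [Al³⁺]·[Cu⁺]^3/[Cu²⁺]^3 = 2.56 × 10^11.
At 25 °C, E = E° − (0.0592/n) log Q = 1.82 − (0.0592/3)(11.408) = 1.820 − 0.225 = 1.595 V.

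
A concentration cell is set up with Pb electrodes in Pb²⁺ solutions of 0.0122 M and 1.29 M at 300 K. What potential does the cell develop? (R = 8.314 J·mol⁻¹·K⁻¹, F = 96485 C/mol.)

Both half-cells are Pb²⁺/Pb, so E°_cell = 0. The concentrated side is the cathode; the cell reaction moves Pb²⁺ from high to low concentration with n = 2.
Q = [Pb²⁺]_dilute/[Pb²⁺]_conc = 0.0122/1.29 = 0.00946.
E = 0 − (RT/nF) ln Q = −((8.314×300)/(2×96485))(-4.661) = 0.0602 V.

0.060 V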